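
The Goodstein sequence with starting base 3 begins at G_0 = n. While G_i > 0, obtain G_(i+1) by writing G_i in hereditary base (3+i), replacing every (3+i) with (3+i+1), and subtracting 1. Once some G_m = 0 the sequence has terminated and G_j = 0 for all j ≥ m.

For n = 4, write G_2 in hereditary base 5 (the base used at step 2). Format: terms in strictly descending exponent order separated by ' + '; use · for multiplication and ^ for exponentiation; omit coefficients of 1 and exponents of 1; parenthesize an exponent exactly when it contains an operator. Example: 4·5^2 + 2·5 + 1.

4

i=0: 4 = 3 + 1 (b=3); 3→4: 4 + 1 = 5; 5−1 = 4
i=1: 4 = 4 (b=4); 4→5: 5 = 5; 5−1 = 4
i=2: 4 = 4 (b=5); 5→6: 4 = 4; 4−1 = 3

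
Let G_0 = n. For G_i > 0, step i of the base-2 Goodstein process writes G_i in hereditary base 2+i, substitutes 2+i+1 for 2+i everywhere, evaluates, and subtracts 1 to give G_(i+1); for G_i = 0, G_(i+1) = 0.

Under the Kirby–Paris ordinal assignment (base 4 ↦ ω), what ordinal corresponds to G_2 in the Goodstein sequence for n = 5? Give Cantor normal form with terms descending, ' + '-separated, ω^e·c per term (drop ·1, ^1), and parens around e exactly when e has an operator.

ω^3·3 + ω^2·3 + ω·3 + 3

[0] 5 ≡ 2^2 + 1 (base 2). Lift 3: 28. −1: 27.
[1] 27 ≡ 3^3 (base 3). Lift 4: 256. −1: 255.
[2] 255 ≡ 3·4^3 + 3·4^2 + 3·4 + 3 (base 4). Lift 5: 468. −1: 467.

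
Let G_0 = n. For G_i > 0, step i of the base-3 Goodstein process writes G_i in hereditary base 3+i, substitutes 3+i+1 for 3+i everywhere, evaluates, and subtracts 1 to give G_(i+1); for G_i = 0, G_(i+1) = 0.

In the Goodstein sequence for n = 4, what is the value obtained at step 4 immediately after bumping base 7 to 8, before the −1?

base 3: 4 = 3 + 1; at 4: 4 + 1 = 5; next = 4
base 4: 4 = 4; at 5: 5 = 5; next = 4
base 5: 4 = 4; at 6: 4 = 4; next = 3
base 6: 3 = 3; at 7: 3 = 3; next = 2
base 7: 2 = 2; at 8: 2 = 2; next = 1

2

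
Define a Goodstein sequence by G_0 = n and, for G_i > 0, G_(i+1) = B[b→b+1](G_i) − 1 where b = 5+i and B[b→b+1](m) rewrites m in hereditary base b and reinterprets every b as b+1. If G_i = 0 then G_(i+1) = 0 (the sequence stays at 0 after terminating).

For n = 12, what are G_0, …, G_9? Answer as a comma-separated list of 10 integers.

12, 13, 14, 15, 15, 15, 15, 15, 15, 15

12 —HB5→ 2·5 + 2 —bump→ 2·6 + 2 = 14 —(−1)→ 13
13 —HB6→ 2·6 + 1 —bump→ 2·7 + 1 = 15 —(−1)→ 14
14 —HB7→ 2·7 —bump→ 2·8 = 16 —(−1)→ 15
15 —HB8→ 8 + 7 —bump→ 9 + 7 = 16 —(−1)→ 15
15 —HB9→ 9 + 6 —bump→ 10 + 6 = 16 —(−1)→ 15
15 —HB10→ 10 + 5 —bump→ 11 + 5 = 16 —(−1)→ 15
15 —HB11→ 11 + 4 —bump→ 12 + 4 = 16 —(−1)→ 15
15 —HB12→ 12 + 3 —bump→ 13 + 3 = 16 —(−1)→ 15
15 —HB13→ 13 + 2 —bump→ 14 + 2 = 16 —(−1)→ 15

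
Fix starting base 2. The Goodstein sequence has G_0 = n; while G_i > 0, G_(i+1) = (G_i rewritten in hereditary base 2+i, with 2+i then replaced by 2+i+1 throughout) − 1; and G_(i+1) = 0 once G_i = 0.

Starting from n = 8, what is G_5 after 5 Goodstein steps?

1647195

base 2: 8 = 2^(2 + 1); at 3: 3^(3 + 1) = 81; next = 80
base 3: 80 = 2·3^3 + 2·3^2 + 2·3 + 2; at 4: 2·4^4 + 2·4^2 + 2·4 + 2 = 554; next = 553
base 4: 553 = 2·4^4 + 2·4^2 + 2·4 + 1; at 5: 2·5^5 + 2·5^2 + 2·5 + 1 = 6311; next = 6310
base 5: 6310 = 2·5^5 + 2·5^2 + 2·5; at 6: 2·6^6 + 2·6^2 + 2·6 = 93396; next = 93395
base 6: 93395 = 2·6^6 + 2·6^2 + 6 + 5; at 7: 2·7^7 + 2·7^2 + 7 + 5 = 1647196; next = 1647195
base 7: 1647195 = 2·7^7 + 2·7^2 + 7 + 4; at 8: 2·8^8 + 2·8^2 + 8 + 4 = 33554572; next = 33554571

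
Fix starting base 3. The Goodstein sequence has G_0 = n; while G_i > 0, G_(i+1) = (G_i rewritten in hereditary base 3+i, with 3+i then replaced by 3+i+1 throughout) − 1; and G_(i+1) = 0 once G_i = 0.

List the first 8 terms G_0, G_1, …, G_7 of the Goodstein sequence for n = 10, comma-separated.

(0) 10|_3 = 3^2 + 1 ↦ 4^2 + 1|_4 = 17 ⇒ 16
(1) 16|_4 = 4^2 ↦ 5^2|_5 = 25 ⇒ 24
(2) 24|_5 = 4·5 + 4 ↦ 4·6 + 4|_6 = 28 ⇒ 27
(3) 27|_6 = 4·6 + 3 ↦ 4·7 + 3|_7 = 31 ⇒ 30
(4) 30|_7 = 4·7 + 2 ↦ 4·8 + 2|_8 = 34 ⇒ 33
(5) 33|_8 = 4·8 + 1 ↦ 4·9 + 1|_9 = 37 ⇒ 36
(6) 36|_9 = 4·9 ↦ 4·10|_10 = 40 ⇒ 39

10, 16, 24, 27, 30, 33, 36, 39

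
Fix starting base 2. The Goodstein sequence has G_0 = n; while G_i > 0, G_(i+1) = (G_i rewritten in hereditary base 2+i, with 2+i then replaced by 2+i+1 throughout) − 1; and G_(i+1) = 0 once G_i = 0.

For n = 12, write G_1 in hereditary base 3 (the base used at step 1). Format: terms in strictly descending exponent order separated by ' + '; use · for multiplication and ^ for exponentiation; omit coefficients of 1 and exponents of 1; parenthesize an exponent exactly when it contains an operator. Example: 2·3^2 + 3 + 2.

3^(3 + 1) + 2·3^2 + 2·3 + 2

base 2: 12 = 2^(2 + 1) + 2^2; at 3: 3^(3 + 1) + 3^3 = 108; next = 107
base 3: 107 = 3^(3 + 1) + 2·3^2 + 2·3 + 2; at 4: 4^(4 + 1) + 2·4^2 + 2·4 + 2 = 1066; next = 1065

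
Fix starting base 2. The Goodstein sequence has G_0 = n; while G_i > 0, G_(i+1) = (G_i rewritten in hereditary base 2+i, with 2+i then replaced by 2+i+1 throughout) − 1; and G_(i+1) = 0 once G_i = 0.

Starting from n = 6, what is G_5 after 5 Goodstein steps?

6 —HB2→ 2^2 + 2 —bump→ 3^3 + 3 = 30 —(−1)→ 29
29 —HB3→ 3^3 + 2 —bump→ 4^4 + 2 = 258 —(−1)→ 257
257 —HB4→ 4^4 + 1 —bump→ 5^5 + 1 = 3126 —(−1)→ 3125
3125 —HB5→ 5^5 —bump→ 6^6 = 46656 —(−1)→ 46655
46655 —HB6→ 5·6^5 + 5·6^4 + 5·6^3 + 5·6^2 + 5·6 + 5 —bump→ 5·7^5 + 5·7^4 + 5·7^3 + 5·7^2 + 5·7 + 5 = 98040 —(−1)→ 98039

98039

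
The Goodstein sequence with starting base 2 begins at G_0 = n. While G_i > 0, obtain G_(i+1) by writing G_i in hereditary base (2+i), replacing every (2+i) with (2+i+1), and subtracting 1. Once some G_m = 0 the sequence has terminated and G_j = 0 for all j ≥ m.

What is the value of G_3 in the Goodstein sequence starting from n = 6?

3125

G_0 = 6. HB_2(6) = 2^2 + 2. Bump = 30. G_1 = 29.
G_1 = 29. HB_3(29) = 3^3 + 2. Bump = 258. G_2 = 257.
G_2 = 257. HB_4(257) = 4^4 + 1. Bump = 3126. G_3 = 3125.
G_3 = 3125. HB_5(3125) = 5^5. Bump = 46656. G_4 = 46655.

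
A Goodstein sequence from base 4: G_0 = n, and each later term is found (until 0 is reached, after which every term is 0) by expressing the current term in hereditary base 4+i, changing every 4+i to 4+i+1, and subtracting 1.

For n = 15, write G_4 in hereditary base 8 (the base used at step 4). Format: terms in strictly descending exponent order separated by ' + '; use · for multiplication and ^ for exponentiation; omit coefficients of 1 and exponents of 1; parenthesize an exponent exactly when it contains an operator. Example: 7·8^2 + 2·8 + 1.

2·8 + 7

G_0=15  [base 4] 3·4 + 3  →[4↦5]→  3·5 + 3 = 18  −1 ⇒ G_1=17
G_1=17  [base 5] 3·5 + 2  →[5↦6]→  3·6 + 2 = 20  −1 ⇒ G_2=19
G_2=19  [base 6] 3·6 + 1  →[6↦7]→  3·7 + 1 = 22  −1 ⇒ G_3=21
G_3=21  [base 7] 3·7  →[7↦8]→  3·8 = 24  −1 ⇒ G_4=23
G_4=23  [base 8] 2·8 + 7  →[8↦9]→  2·9 + 7 = 25  −1 ⇒ G_5=24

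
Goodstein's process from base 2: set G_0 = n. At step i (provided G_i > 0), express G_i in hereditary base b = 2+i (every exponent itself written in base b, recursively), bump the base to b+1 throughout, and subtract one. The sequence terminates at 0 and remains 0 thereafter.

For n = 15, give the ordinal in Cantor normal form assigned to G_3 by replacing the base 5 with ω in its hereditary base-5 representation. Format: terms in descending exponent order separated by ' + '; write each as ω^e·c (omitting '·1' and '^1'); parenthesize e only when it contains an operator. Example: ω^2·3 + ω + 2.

ω^(ω + 1) + ω^ω + 2

G_0=15  [base 2] 2^(2 + 1) + 2^2 + 2 + 1  →[2↦3]→  3^(3 + 1) + 3^3 + 3 + 1 = 112  −1 ⇒ G_1=111
G_1=111  [base 3] 3^(3 + 1) + 3^3 + 3  →[3↦4]→  4^(4 + 1) + 4^4 + 4 = 1284  −1 ⇒ G_2=1283
G_2=1283  [base 4] 4^(4 + 1) + 4^4 + 3  →[4↦5]→  5^(5 + 1) + 5^5 + 3 = 18753  −1 ⇒ G_3=18752
G_3=18752  [base 5] 5^(5 + 1) + 5^5 + 2  →[5↦6]→  6^(6 + 1) + 6^6 + 2 = 326594  −1 ⇒ G_4=326593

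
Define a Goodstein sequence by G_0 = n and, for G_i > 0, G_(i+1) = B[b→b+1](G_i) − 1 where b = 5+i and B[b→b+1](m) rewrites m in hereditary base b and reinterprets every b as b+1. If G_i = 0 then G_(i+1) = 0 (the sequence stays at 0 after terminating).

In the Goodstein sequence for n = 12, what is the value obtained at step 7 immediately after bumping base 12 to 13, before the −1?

16

base 5: 12 = 2·5 + 2; at 6: 2·6 + 2 = 14; next = 13
base 6: 13 = 2·6 + 1; at 7: 2·7 + 1 = 15; next = 14
base 7: 14 = 2·7; at 8: 2·8 = 16; next = 15
base 8: 15 = 8 + 7; at 9: 9 + 7 = 16; next = 15
base 9: 15 = 9 + 6; at 10: 10 + 6 = 16; next = 15
base 10: 15 = 10 + 5; at 11: 11 + 5 = 16; next = 15
base 11: 15 = 11 + 4; at 12: 12 + 4 = 16; next = 15
base 12: 15 = 12 + 3; at 13: 13 + 3 = 16; next = 15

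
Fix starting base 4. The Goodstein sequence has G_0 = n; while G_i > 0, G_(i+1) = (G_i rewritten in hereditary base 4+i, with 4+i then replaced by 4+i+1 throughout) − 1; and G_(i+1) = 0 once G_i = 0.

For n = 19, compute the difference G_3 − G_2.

12

19 —HB4→ 4^2 + 3 —bump→ 5^2 + 3 = 28 —(−1)→ 27
27 —HB5→ 5^2 + 2 —bump→ 6^2 + 2 = 38 —(−1)→ 37
37 —HB6→ 6^2 + 1 —bump→ 7^2 + 1 = 50 —(−1)→ 49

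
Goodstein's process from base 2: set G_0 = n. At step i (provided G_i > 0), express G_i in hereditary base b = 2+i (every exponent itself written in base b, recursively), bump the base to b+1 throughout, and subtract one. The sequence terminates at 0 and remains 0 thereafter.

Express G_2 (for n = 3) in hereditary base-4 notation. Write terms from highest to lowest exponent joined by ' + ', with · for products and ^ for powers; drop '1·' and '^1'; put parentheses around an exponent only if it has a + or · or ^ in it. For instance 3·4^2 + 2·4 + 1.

[0] 3 ≡ 2 + 1 (base 2). Lift 3: 4. −1: 3.
[1] 3 ≡ 3 (base 3). Lift 4: 4. −1: 3.
[2] 3 ≡ 3 (base 4). Lift 5: 3. −1: 2.

3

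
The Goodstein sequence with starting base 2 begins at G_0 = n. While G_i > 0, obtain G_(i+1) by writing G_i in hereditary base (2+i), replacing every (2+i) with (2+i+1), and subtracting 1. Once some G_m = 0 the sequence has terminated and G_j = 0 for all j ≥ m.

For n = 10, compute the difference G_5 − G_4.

3935819

i=0: 10 = 2^(2 + 1) + 2 (b=2); 2→3: 3^(3 + 1) + 3 = 84; 84−1 = 83
i=1: 83 = 3^(3 + 1) + 2 (b=3); 3→4: 4^(4 + 1) + 2 = 1026; 1026−1 = 1025
i=2: 1025 = 4^(4 + 1) + 1 (b=4); 4→5: 5^(5 + 1) + 1 = 15626; 15626−1 = 15625
i=3: 15625 = 5^(5 + 1) (b=5); 5→6: 6^(6 + 1) = 279936; 279936−1 = 279935
i=4: 279935 = 5·6^6 + 5·6^5 + 5·6^4 + 5·6^3 + 5·6^2 + 5·6 + 5 (b=6); 6→7: 5·7^7 + 5·7^5 + 5·7^4 + 5·7^3 + 5·7^2 + 5·7 + 5 = 4215755; 4215755−1 = 4215754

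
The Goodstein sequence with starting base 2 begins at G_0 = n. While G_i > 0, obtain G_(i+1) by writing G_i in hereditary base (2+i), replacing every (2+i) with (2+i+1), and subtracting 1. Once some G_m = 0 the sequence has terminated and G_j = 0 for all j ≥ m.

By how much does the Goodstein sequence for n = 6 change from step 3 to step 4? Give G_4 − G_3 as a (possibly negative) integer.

base 2: 6 = 2^2 + 2; at 3: 3^3 + 3 = 30; next = 29
base 3: 29 = 3^3 + 2; at 4: 4^4 + 2 = 258; next = 257
base 4: 257 = 4^4 + 1; at 5: 5^5 + 1 = 3126; next = 3125
base 5: 3125 = 5^5; at 6: 6^6 = 46656; next = 46655

43530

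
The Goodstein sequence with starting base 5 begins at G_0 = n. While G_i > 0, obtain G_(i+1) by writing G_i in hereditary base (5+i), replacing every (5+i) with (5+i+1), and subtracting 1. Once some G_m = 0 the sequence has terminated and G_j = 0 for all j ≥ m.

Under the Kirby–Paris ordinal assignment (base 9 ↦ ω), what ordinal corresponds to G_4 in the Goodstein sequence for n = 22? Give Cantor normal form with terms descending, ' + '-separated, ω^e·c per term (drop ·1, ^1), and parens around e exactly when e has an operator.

i=0: 22 = 4·5 + 2 (b=5); 5→6: 4·6 + 2 = 26; 26−1 = 25
i=1: 25 = 4·6 + 1 (b=6); 6→7: 4·7 + 1 = 29; 29−1 = 28
i=2: 28 = 4·7 (b=7); 7→8: 4·8 = 32; 32−1 = 31
i=3: 31 = 3·8 + 7 (b=8); 8→9: 3·9 + 7 = 34; 34−1 = 33
i=4: 33 = 3·9 + 6 (b=9); 9→10: 3·10 + 6 = 36; 36−1 = 35

ω·3 + 6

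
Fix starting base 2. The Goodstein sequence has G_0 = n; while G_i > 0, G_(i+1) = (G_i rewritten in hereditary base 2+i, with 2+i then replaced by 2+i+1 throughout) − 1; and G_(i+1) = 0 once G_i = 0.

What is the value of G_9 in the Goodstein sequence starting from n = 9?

855935016215

G_0 = 9. HB_2(9) = 2^(2 + 1) + 1. Bump = 82. G_1 = 81.
G_1 = 81. HB_3(81) = 3^(3 + 1). Bump = 1024. G_2 = 1023.
G_2 = 1023. HB_4(1023) = 3·4^4 + 3·4^3 + 3·4^2 + 3·4 + 3. Bump = 9843. G_3 = 9842.
G_3 = 9842. HB_5(9842) = 3·5^5 + 3·5^3 + 3·5^2 + 3·5 + 2. Bump = 140744. G_4 = 140743.
G_4 = 140743. HB_6(140743) = 3·6^6 + 3·6^3 + 3·6^2 + 3·6 + 1. Bump = 2471827. G_5 = 2471826.
G_5 = 2471826. HB_7(2471826) = 3·7^7 + 3·7^3 + 3·7^2 + 3·7. Bump = 50333400. G_6 = 50333399.
G_6 = 50333399. HB_8(50333399) = 3·8^8 + 3·8^3 + 3·8^2 + 2·8 + 7. Bump = 1162263922. G_7 = 1162263921.
G_7 = 1162263921. HB_9(1162263921) = 3·9^9 + 3·9^3 + 3·9^2 + 2·9 + 6. Bump = 30000003326. G_8 = 30000003325.
G_8 = 30000003325. HB_10(30000003325) = 3·10^10 + 3·10^3 + 3·10^2 + 2·10 + 5. Bump = 855935016216. G_9 = 855935016215.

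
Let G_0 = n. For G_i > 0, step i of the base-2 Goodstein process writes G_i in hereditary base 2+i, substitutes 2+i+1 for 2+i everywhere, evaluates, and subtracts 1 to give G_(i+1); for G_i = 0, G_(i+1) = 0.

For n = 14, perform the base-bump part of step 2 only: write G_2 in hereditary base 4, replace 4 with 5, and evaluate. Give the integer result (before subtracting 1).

G_0=14  [base 2] 2^(2 + 1) + 2^2 + 2  →[2↦3]→  3^(3 + 1) + 3^3 + 3 = 111  −1 ⇒ G_1=110
G_1=110  [base 3] 3^(3 + 1) + 3^3 + 2  →[3↦4]→  4^(4 + 1) + 4^4 + 2 = 1282  −1 ⇒ G_2=1281

18751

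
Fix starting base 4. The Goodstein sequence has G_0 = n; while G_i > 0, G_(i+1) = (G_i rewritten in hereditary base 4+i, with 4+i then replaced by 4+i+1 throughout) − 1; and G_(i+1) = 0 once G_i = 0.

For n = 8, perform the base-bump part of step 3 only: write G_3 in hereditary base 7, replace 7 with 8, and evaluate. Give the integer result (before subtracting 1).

step 0: 8 = 2·4; sub 5 for 4: 2·5; = 10; G_1 = 10−1 = 9
step 1: 9 = 5 + 4; sub 6 for 5: 6 + 4; = 10; G_2 = 10−1 = 9
step 2: 9 = 6 + 3; sub 7 for 6: 7 + 3; = 10; G_3 = 10−1 = 9
step 3: 9 = 7 + 2; sub 8 for 7: 8 + 2; = 10; G_4 = 10−1 = 9

10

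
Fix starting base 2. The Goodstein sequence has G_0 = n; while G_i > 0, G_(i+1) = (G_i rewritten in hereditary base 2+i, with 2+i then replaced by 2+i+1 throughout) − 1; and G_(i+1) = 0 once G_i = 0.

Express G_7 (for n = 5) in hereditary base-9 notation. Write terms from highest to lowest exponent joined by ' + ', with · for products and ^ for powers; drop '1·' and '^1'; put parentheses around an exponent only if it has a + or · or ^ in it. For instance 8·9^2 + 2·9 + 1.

3·9^3 + 3·9^2 + 2·9 + 6

G_0=5  [base 2] 2^2 + 1  →[2↦3]→  3^3 + 1 = 28  −1 ⇒ G_1=27
G_1=27  [base 3] 3^3  →[3↦4]→  4^4 = 256  −1 ⇒ G_2=255
G_2=255  [base 4] 3·4^3 + 3·4^2 + 3·4 + 3  →[4↦5]→  3·5^3 + 3·5^2 + 3·5 + 3 = 468  −1 ⇒ G_3=467
G_3=467  [base 5] 3·5^3 + 3·5^2 + 3·5 + 2  →[5↦6]→  3·6^3 + 3·6^2 + 3·6 + 2 = 776  −1 ⇒ G_4=775
G_4=775  [base 6] 3·6^3 + 3·6^2 + 3·6 + 1  →[6↦7]→  3·7^3 + 3·7^2 + 3·7 + 1 = 1198  −1 ⇒ G_5=1197
G_5=1197  [base 7] 3·7^3 + 3·7^2 + 3·7  →[7↦8]→  3·8^3 + 3·8^2 + 3·8 = 1752  −1 ⇒ G_6=1751
G_6=1751  [base 8] 3·8^3 + 3·8^2 + 2·8 + 7  →[8↦9]→  3·9^3 + 3·9^2 + 2·9 + 7 = 2455  −1 ⇒ G_7=2454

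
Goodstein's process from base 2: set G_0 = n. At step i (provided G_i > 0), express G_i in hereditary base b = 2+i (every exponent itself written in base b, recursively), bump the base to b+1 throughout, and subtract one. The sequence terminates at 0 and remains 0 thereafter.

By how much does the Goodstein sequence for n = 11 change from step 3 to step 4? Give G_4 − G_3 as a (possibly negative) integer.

G_0 = 11. HB_2(11) = 2^(2 + 1) + 2 + 1. Bump = 85. G_1 = 84.
G_1 = 84. HB_3(84) = 3^(3 + 1) + 3. Bump = 1028. G_2 = 1027.
G_2 = 1027. HB_4(1027) = 4^(4 + 1) + 3. Bump = 15628. G_3 = 15627.
G_3 = 15627. HB_5(15627) = 5^(5 + 1) + 2. Bump = 279938. G_4 = 279937.

264310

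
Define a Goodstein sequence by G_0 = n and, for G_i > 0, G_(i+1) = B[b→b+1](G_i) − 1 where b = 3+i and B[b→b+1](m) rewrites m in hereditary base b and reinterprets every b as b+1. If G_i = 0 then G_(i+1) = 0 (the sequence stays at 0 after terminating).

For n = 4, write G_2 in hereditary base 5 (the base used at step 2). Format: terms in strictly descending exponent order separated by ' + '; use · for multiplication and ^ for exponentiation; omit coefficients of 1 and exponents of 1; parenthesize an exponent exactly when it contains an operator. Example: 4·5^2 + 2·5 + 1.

4

[0] 4 ≡ 3 + 1 (base 3). Lift 4: 5. −1: 4.
[1] 4 ≡ 4 (base 4). Lift 5: 5. −1: 4.
[2] 4 ≡ 4 (base 5). Lift 6: 4. −1: 3.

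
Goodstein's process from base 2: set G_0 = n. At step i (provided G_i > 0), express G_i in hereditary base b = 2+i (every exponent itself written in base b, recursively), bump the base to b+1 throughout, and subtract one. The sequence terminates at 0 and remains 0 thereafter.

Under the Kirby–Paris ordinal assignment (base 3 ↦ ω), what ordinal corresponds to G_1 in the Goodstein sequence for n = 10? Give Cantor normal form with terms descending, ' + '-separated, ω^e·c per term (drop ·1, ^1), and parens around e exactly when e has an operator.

G_0=10  [base 2] 2^(2 + 1) + 2  →[2↦3]→  3^(3 + 1) + 3 = 84  −1 ⇒ G_1=83
G_1=83  [base 3] 3^(3 + 1) + 2  →[3↦4]→  4^(4 + 1) + 2 = 1026  −1 ⇒ G_2=1025

ω^(ω + 1) + 2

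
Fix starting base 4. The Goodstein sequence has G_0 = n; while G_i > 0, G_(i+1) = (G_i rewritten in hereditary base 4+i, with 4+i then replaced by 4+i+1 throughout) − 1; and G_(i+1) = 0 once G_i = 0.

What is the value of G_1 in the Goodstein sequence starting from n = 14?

(0) 14|_4 = 3·4 + 2 ↦ 3·5 + 2|_5 = 17 ⇒ 16
(1) 16|_5 = 3·5 + 1 ↦ 3·6 + 1|_6 = 19 ⇒ 18

16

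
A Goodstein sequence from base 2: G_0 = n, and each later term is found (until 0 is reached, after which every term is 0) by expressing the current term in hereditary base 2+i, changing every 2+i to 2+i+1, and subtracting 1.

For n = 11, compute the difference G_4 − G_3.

G_0 = 11. HB_2(11) = 2^(2 + 1) + 2 + 1. Bump = 85. G_1 = 84.
G_1 = 84. HB_3(84) = 3^(3 + 1) + 3. Bump = 1028. G_2 = 1027.
G_2 = 1027. HB_4(1027) = 4^(4 + 1) + 3. Bump = 15628. G_3 = 15627.
G_3 = 15627. HB_5(15627) = 5^(5 + 1) + 2. Bump = 279938. G_4 = 279937.

264310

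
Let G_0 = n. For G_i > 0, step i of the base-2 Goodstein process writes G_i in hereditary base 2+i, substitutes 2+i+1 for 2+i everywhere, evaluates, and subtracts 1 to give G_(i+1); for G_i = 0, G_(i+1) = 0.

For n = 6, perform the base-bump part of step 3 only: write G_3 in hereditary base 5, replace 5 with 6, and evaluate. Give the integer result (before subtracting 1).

46656

i=0: 6 = 2^2 + 2 (b=2); 2→3: 3^3 + 3 = 30; 30−1 = 29
i=1: 29 = 3^3 + 2 (b=3); 3→4: 4^4 + 2 = 258; 258−1 = 257
i=2: 257 = 4^4 + 1 (b=4); 4→5: 5^5 + 1 = 3126; 3126−1 = 3125
i=3: 3125 = 5^5 (b=5); 5→6: 6^6 = 46656; 46656−1 = 46655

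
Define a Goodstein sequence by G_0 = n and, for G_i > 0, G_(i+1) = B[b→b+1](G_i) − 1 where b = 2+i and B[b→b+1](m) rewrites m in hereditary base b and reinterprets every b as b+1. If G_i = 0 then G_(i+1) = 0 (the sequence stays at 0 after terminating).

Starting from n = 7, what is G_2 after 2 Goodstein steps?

G_0=7  [base 2] 2^2 + 2 + 1  →[2↦3]→  3^3 + 3 + 1 = 31  −1 ⇒ G_1=30
G_1=30  [base 3] 3^3 + 3  →[3↦4]→  4^4 + 4 = 260  −1 ⇒ G_2=259
G_2=259  [base 4] 4^4 + 3  →[4↦5]→  5^5 + 3 = 3128  −1 ⇒ G_3=3127

259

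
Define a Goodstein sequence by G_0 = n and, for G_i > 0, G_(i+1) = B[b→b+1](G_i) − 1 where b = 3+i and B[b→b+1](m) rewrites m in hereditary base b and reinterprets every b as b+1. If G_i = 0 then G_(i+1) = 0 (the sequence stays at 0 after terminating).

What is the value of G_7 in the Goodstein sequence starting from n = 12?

75

(0) 12|_3 = 3^2 + 3 ↦ 4^2 + 4|_4 = 20 ⇒ 19
(1) 19|_4 = 4^2 + 3 ↦ 5^2 + 3|_5 = 28 ⇒ 27
(2) 27|_5 = 5^2 + 2 ↦ 6^2 + 2|_6 = 38 ⇒ 37
(3) 37|_6 = 6^2 + 1 ↦ 7^2 + 1|_7 = 50 ⇒ 49
(4) 49|_7 = 7^2 ↦ 8^2|_8 = 64 ⇒ 63
(5) 63|_8 = 7·8 + 7 ↦ 7·9 + 7|_9 = 70 ⇒ 69
(6) 69|_9 = 7·9 + 6 ↦ 7·10 + 6|_10 = 76 ⇒ 75
(7) 75|_10 = 7·10 + 5 ↦ 7·11 + 5|_11 = 82 ⇒ 81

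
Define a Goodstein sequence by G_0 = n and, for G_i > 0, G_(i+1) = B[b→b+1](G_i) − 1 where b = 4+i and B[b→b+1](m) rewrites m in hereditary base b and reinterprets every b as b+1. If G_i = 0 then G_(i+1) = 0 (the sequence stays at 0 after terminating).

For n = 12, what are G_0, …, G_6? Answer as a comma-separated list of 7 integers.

12 —HB4→ 3·4 —bump→ 3·5 = 15 —(−1)→ 14
14 —HB5→ 2·5 + 4 —bump→ 2·6 + 4 = 16 —(−1)→ 15
15 —HB6→ 2·6 + 3 —bump→ 2·7 + 3 = 17 —(−1)→ 16
16 —HB7→ 2·7 + 2 —bump→ 2·8 + 2 = 18 —(−1)→ 17
17 —HB8→ 2·8 + 1 —bump→ 2·9 + 1 = 19 —(−1)→ 18
18 —HB9→ 2·9 —bump→ 2·10 = 20 —(−1)→ 19

12, 14, 15, 16, 17, 18, 19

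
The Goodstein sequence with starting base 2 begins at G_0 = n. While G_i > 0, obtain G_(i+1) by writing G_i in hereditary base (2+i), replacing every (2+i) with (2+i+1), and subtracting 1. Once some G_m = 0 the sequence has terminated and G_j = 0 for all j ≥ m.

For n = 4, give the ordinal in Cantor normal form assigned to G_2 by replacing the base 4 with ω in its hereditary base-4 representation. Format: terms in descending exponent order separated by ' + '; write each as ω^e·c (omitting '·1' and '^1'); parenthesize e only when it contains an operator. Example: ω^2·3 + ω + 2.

G_0 = 4. HB_2(4) = 2^2. Bump = 27. G_1 = 26.
G_1 = 26. HB_3(26) = 2·3^2 + 2·3 + 2. Bump = 42. G_2 = 41.

ω^2·2 + ω·2 + 1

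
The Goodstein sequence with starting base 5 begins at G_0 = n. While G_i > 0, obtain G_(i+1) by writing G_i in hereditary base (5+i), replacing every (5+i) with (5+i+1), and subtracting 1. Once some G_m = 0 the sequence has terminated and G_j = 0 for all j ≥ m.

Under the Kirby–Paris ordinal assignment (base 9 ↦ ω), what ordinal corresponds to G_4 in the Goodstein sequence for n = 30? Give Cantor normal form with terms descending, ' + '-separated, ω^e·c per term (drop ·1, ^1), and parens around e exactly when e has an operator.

ω^2 + 2

G_0=30  [base 5] 5^2 + 5  →[5↦6]→  6^2 + 6 = 42  −1 ⇒ G_1=41
G_1=41  [base 6] 6^2 + 5  →[6↦7]→  7^2 + 5 = 54  −1 ⇒ G_2=53
G_2=53  [base 7] 7^2 + 4  →[7↦8]→  8^2 + 4 = 68  −1 ⇒ G_3=67
G_3=67  [base 8] 8^2 + 3  →[8↦9]→  9^2 + 3 = 84  −1 ⇒ G_4=83
G_4=83  [base 9] 9^2 + 2  →[9↦10]→  10^2 + 2 = 102  −1 ⇒ G_5=101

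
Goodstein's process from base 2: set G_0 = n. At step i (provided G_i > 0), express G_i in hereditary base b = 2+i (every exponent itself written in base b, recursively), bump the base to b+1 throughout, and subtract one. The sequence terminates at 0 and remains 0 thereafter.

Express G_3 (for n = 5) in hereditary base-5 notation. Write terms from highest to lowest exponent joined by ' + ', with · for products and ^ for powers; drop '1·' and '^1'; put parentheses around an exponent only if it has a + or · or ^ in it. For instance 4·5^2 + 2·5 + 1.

base 2: 5 = 2^2 + 1; at 3: 3^3 + 1 = 28; next = 27
base 3: 27 = 3^3; at 4: 4^4 = 256; next = 255
base 4: 255 = 3·4^3 + 3·4^2 + 3·4 + 3; at 5: 3·5^3 + 3·5^2 + 3·5 + 3 = 468; next = 467

3·5^3 + 3·5^2 + 3·5 + 2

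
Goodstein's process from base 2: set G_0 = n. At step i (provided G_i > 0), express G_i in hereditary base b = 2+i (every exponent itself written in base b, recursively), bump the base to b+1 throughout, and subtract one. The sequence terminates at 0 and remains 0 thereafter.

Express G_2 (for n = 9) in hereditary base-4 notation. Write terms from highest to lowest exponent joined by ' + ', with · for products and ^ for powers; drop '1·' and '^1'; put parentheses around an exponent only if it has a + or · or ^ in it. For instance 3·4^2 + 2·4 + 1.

3·4^4 + 3·4^3 + 3·4^2 + 3·4 + 3

step 0: 9 = 2^(2 + 1) + 1; sub 3 for 2: 3^(3 + 1) + 1; = 82; G_1 = 82−1 = 81
step 1: 81 = 3^(3 + 1); sub 4 for 3: 4^(4 + 1); = 1024; G_2 = 1024−1 = 1023
step 2: 1023 = 3·4^4 + 3·4^3 + 3·4^2 + 3·4 + 3; sub 5 for 4: 3·5^5 + 3·5^3 + 3·5^2 + 3·5 + 3; = 9843; G_3 = 9843−1 = 9842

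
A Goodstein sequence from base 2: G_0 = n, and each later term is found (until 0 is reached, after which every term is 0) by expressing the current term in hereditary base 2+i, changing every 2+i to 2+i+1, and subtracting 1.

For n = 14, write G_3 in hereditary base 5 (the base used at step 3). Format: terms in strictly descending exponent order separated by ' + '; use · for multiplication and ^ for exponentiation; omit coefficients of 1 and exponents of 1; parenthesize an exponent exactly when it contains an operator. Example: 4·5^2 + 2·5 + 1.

i=0: 14 = 2^(2 + 1) + 2^2 + 2 (b=2); 2→3: 3^(3 + 1) + 3^3 + 3 = 111; 111−1 = 110
i=1: 110 = 3^(3 + 1) + 3^3 + 2 (b=3); 3→4: 4^(4 + 1) + 4^4 + 2 = 1282; 1282−1 = 1281
i=2: 1281 = 4^(4 + 1) + 4^4 + 1 (b=4); 4→5: 5^(5 + 1) + 5^5 + 1 = 18751; 18751−1 = 18750
i=3: 18750 = 5^(5 + 1) + 5^5 (b=5); 5→6: 6^(6 + 1) + 6^6 = 326592; 326592−1 = 326591

5^(5 + 1) + 5^5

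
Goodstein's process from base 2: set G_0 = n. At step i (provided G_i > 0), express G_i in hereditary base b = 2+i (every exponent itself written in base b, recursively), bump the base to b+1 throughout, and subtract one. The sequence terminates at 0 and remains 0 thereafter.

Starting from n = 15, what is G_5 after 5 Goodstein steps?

6588344

G_0=15  [base 2] 2^(2 + 1) + 2^2 + 2 + 1  →[2↦3]→  3^(3 + 1) + 3^3 + 3 + 1 = 112  −1 ⇒ G_1=111
G_1=111  [base 3] 3^(3 + 1) + 3^3 + 3  →[3↦4]→  4^(4 + 1) + 4^4 + 4 = 1284  −1 ⇒ G_2=1283
G_2=1283  [base 4] 4^(4 + 1) + 4^4 + 3  →[4↦5]→  5^(5 + 1) + 5^5 + 3 = 18753  −1 ⇒ G_3=18752
G_3=18752  [base 5] 5^(5 + 1) + 5^5 + 2  →[5↦6]→  6^(6 + 1) + 6^6 + 2 = 326594  −1 ⇒ G_4=326593
G_4=326593  [base 6] 6^(6 + 1) + 6^6 + 1  →[6↦7]→  7^(7 + 1) + 7^7 + 1 = 6588345  −1 ⇒ G_5=6588344
G_5=6588344  [base 7] 7^(7 + 1) + 7^7  →[7↦8]→  8^(8 + 1) + 8^8 = 150994944  −1 ⇒ G_6=150994943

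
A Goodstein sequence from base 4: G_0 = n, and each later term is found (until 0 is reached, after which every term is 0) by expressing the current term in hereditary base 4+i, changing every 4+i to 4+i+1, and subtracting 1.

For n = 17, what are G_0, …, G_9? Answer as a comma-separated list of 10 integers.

base 4: 17 = 4^2 + 1; at 5: 5^2 + 1 = 26; next = 25
base 5: 25 = 5^2; at 6: 6^2 = 36; next = 35
base 6: 35 = 5·6 + 5; at 7: 5·7 + 5 = 40; next = 39
base 7: 39 = 5·7 + 4; at 8: 5·8 + 4 = 44; next = 43
base 8: 43 = 5·8 + 3; at 9: 5·9 + 3 = 48; next = 47
base 9: 47 = 5·9 + 2; at 10: 5·10 + 2 = 52; next = 51
base 10: 51 = 5·10 + 1; at 11: 5·11 + 1 = 56; next = 55
base 11: 55 = 5·11; at 12: 5·12 = 60; next = 59
base 12: 59 = 4·12 + 11; at 13: 4·13 + 11 = 63; next = 62

17, 25, 35, 39, 43, 47, 51, 55, 59, 62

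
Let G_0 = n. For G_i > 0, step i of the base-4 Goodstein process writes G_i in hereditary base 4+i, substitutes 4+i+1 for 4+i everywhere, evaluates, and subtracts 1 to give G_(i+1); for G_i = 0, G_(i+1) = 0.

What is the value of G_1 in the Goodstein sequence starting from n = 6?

6 —HB4→ 4 + 2 —bump→ 5 + 2 = 7 —(−1)→ 6
6 —HB5→ 5 + 1 —bump→ 6 + 1 = 7 —(−1)→ 6

6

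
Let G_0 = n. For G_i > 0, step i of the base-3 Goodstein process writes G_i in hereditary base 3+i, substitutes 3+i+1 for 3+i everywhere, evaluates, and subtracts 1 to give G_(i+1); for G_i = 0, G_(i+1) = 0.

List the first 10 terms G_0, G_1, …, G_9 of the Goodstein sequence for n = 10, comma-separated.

step 0: 10 = 3^2 + 1; sub 4 for 3: 4^2 + 1; = 17; G_1 = 17−1 = 16
step 1: 16 = 4^2; sub 5 for 4: 5^2; = 25; G_2 = 25−1 = 24
step 2: 24 = 4·5 + 4; sub 6 for 5: 4·6 + 4; = 28; G_3 = 28−1 = 27
step 3: 27 = 4·6 + 3; sub 7 for 6: 4·7 + 3; = 31; G_4 = 31−1 = 30
step 4: 30 = 4·7 + 2; sub 8 for 7: 4·8 + 2; = 34; G_5 = 34−1 = 33
step 5: 33 = 4·8 + 1; sub 9 for 8: 4·9 + 1; = 37; G_6 = 37−1 = 36
step 6: 36 = 4·9; sub 10 for 9: 4·10; = 40; G_7 = 40−1 = 39
step 7: 39 = 3·10 + 9; sub 11 for 10: 3·11 + 9; = 42; G_8 = 42−1 = 41
step 8: 41 = 3·11 + 8; sub 12 for 11: 3·12 + 8; = 44; G_9 = 44−1 = 43

10, 16, 24, 27, 30, 33, 36, 39, 41, 43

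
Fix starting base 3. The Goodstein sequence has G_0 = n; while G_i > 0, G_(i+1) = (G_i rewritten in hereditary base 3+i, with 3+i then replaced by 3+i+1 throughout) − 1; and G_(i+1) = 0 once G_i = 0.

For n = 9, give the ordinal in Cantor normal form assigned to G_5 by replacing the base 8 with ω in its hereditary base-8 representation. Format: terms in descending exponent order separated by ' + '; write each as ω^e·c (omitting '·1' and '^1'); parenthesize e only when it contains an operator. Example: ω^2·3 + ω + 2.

G_0=9  [base 3] 3^2  →[3↦4]→  4^2 = 16  −1 ⇒ G_1=15
G_1=15  [base 4] 3·4 + 3  →[4↦5]→  3·5 + 3 = 18  −1 ⇒ G_2=17
G_2=17  [base 5] 3·5 + 2  →[5↦6]→  3·6 + 2 = 20  −1 ⇒ G_3=19
G_3=19  [base 6] 3·6 + 1  →[6↦7]→  3·7 + 1 = 22  −1 ⇒ G_4=21
G_4=21  [base 7] 3·7  →[7↦8]→  3·8 = 24  −1 ⇒ G_5=23
G_5=23  [base 8] 2·8 + 7  →[8↦9]→  2·9 + 7 = 25  −1 ⇒ G_6=24

ω·2 + 7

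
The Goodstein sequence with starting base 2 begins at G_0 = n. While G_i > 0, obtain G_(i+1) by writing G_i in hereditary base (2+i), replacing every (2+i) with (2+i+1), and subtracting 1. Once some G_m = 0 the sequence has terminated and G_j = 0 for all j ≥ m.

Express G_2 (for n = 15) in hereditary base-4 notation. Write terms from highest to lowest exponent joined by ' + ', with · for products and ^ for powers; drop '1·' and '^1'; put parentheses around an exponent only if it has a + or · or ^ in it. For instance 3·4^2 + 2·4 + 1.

G_0 = 15. HB_2(15) = 2^(2 + 1) + 2^2 + 2 + 1. Bump = 112. G_1 = 111.
G_1 = 111. HB_3(111) = 3^(3 + 1) + 3^3 + 3. Bump = 1284. G_2 = 1283.
G_2 = 1283. HB_4(1283) = 4^(4 + 1) + 4^4 + 3. Bump = 18753. G_3 = 18752.

4^(4 + 1) + 4^4 + 3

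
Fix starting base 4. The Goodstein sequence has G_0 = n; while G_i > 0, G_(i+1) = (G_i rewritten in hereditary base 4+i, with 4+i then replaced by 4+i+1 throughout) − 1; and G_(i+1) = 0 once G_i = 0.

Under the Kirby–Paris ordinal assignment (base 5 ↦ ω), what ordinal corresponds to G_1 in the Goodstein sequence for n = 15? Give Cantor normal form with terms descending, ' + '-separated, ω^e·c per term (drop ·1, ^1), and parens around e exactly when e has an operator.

G_0=15  [base 4] 3·4 + 3  →[4↦5]→  3·5 + 3 = 18  −1 ⇒ G_1=17
G_1=17  [base 5] 3·5 + 2  →[5↦6]→  3·6 + 2 = 20  −1 ⇒ G_2=19

ω·3 + 2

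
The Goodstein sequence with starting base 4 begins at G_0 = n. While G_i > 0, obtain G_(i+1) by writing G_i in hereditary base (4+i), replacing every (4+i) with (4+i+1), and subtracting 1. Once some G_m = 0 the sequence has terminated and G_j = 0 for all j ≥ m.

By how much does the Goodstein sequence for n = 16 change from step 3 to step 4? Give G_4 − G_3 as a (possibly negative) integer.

3

i=0: 16 = 4^2 (b=4); 4→5: 5^2 = 25; 25−1 = 24
i=1: 24 = 4·5 + 4 (b=5); 5→6: 4·6 + 4 = 28; 28−1 = 27
i=2: 27 = 4·6 + 3 (b=6); 6→7: 4·7 + 3 = 31; 31−1 = 30
i=3: 30 = 4·7 + 2 (b=7); 7→8: 4·8 + 2 = 34; 34−1 = 33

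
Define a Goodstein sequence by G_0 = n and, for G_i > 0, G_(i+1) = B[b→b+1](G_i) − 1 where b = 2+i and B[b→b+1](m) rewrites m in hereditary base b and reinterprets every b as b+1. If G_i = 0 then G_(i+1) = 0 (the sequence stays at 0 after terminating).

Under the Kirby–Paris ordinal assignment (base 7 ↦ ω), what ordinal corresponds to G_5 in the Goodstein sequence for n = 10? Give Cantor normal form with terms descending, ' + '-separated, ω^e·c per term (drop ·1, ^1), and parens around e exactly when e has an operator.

ω^ω·5 + ω^5·5 + ω^4·5 + ω^3·5 + ω^2·5 + ω·5 + 4

G_0 = 10. HB_2(10) = 2^(2 + 1) + 2. Bump = 84. G_1 = 83.
G_1 = 83. HB_3(83) = 3^(3 + 1) + 2. Bump = 1026. G_2 = 1025.
G_2 = 1025. HB_4(1025) = 4^(4 + 1) + 1. Bump = 15626. G_3 = 15625.
G_3 = 15625. HB_5(15625) = 5^(5 + 1). Bump = 279936. G_4 = 279935.
G_4 = 279935. HB_6(279935) = 5·6^6 + 5·6^5 + 5·6^4 + 5·6^3 + 5·6^2 + 5·6 + 5. Bump = 4215755. G_5 = 4215754.
G_5 = 4215754. HB_7(4215754) = 5·7^7 + 5·7^5 + 5·7^4 + 5·7^3 + 5·7^2 + 5·7 + 4. Bump = 84073324. G_6 = 84073323.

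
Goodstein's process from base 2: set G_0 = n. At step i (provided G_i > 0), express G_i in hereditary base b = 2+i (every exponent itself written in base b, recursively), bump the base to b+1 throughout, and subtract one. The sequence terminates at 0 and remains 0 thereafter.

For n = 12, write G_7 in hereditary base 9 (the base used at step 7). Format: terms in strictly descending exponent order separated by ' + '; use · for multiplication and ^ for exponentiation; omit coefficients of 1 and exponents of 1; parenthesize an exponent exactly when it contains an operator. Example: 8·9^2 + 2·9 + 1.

step 0: 12 = 2^(2 + 1) + 2^2; sub 3 for 2: 3^(3 + 1) + 3^3; = 108; G_1 = 108−1 = 107
step 1: 107 = 3^(3 + 1) + 2·3^2 + 2·3 + 2; sub 4 for 3: 4^(4 + 1) + 2·4^2 + 2·4 + 2; = 1066; G_2 = 1066−1 = 1065
step 2: 1065 = 4^(4 + 1) + 2·4^2 + 2·4 + 1; sub 5 for 4: 5^(5 + 1) + 2·5^2 + 2·5 + 1; = 15686; G_3 = 15686−1 = 15685
step 3: 15685 = 5^(5 + 1) + 2·5^2 + 2·5; sub 6 for 5: 6^(6 + 1) + 2·6^2 + 2·6; = 280020; G_4 = 280020−1 = 280019
step 4: 280019 = 6^(6 + 1) + 2·6^2 + 6 + 5; sub 7 for 6: 7^(7 + 1) + 2·7^2 + 7 + 5; = 5764911; G_5 = 5764911−1 = 5764910
step 5: 5764910 = 7^(7 + 1) + 2·7^2 + 7 + 4; sub 8 for 7: 8^(8 + 1) + 2·8^2 + 8 + 4; = 134217868; G_6 = 134217868−1 = 134217867
step 6: 134217867 = 8^(8 + 1) + 2·8^2 + 8 + 3; sub 9 for 8: 9^(9 + 1) + 2·9^2 + 9 + 3; = 3486784575; G_7 = 3486784575−1 = 3486784574
step 7: 3486784574 = 9^(9 + 1) + 2·9^2 + 9 + 2; sub 10 for 9: 10^(10 + 1) + 2·10^2 + 10 + 2; = 100000000212; G_8 = 100000000212−1 = 100000000211

9^(9 + 1) + 2·9^2 + 9 + 2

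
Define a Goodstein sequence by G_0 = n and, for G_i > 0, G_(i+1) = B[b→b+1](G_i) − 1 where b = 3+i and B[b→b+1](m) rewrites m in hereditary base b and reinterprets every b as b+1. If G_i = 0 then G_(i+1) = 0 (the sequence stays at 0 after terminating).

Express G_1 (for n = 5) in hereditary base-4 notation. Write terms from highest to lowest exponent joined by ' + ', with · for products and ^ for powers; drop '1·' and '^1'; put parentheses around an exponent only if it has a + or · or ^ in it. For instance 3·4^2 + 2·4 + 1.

4 + 1

G_0=5  [base 3] 3 + 2  →[3↦4]→  4 + 2 = 6  −1 ⇒ G_1=5
G_1=5  [base 4] 4 + 1  →[4↦5]→  5 + 1 = 6  −1 ⇒ G_2=5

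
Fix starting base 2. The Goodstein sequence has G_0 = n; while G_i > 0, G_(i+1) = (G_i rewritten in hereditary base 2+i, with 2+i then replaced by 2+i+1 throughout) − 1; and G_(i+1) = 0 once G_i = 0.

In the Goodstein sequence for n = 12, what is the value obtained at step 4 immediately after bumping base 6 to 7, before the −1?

12 —HB2→ 2^(2 + 1) + 2^2 —bump→ 3^(3 + 1) + 3^3 = 108 —(−1)→ 107
107 —HB3→ 3^(3 + 1) + 2·3^2 + 2·3 + 2 —bump→ 4^(4 + 1) + 2·4^2 + 2·4 + 2 = 1066 —(−1)→ 1065
1065 —HB4→ 4^(4 + 1) + 2·4^2 + 2·4 + 1 —bump→ 5^(5 + 1) + 2·5^2 + 2·5 + 1 = 15686 —(−1)→ 15685
15685 —HB5→ 5^(5 + 1) + 2·5^2 + 2·5 —bump→ 6^(6 + 1) + 2·6^2 + 2·6 = 280020 —(−1)→ 280019
280019 —HB6→ 6^(6 + 1) + 2·6^2 + 6 + 5 —bump→ 7^(7 + 1) + 2·7^2 + 7 + 5 = 5764911 —(−1)→ 5764910

5764911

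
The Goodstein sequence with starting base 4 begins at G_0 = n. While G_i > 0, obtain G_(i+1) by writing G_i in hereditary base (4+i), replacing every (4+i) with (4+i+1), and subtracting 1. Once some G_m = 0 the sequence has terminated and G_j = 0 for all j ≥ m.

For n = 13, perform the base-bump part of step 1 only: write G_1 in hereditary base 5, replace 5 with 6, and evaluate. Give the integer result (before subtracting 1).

18

step 0: 13 = 3·4 + 1; sub 5 for 4: 3·5 + 1; = 16; G_1 = 16−1 = 15
step 1: 15 = 3·5; sub 6 for 5: 3·6; = 18; G_2 = 18−1 = 17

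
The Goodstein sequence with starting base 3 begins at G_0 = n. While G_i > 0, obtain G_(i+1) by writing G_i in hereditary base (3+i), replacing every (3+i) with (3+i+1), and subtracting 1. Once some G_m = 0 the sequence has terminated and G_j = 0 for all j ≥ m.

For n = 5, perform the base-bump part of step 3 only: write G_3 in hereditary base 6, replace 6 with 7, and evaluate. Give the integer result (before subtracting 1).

5 —HB3→ 3 + 2 —bump→ 4 + 2 = 6 —(−1)→ 5
5 —HB4→ 4 + 1 —bump→ 5 + 1 = 6 —(−1)→ 5
5 —HB5→ 5 —bump→ 6 = 6 —(−1)→ 5
5 —HB6→ 5 —bump→ 5 = 5 —(−1)→ 4

5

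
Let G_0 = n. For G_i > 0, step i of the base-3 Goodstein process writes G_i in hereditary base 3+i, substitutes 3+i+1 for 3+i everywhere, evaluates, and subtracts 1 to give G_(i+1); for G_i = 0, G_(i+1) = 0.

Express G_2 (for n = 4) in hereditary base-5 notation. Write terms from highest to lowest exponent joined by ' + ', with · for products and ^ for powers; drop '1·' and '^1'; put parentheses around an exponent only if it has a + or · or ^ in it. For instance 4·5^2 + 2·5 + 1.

4

G_0 = 4. HB_3(4) = 3 + 1. Bump = 5. G_1 = 4.
G_1 = 4. HB_4(4) = 4. Bump = 5. G_2 = 4.
G_2 = 4. HB_5(4) = 4. Bump = 4. G_3 = 3.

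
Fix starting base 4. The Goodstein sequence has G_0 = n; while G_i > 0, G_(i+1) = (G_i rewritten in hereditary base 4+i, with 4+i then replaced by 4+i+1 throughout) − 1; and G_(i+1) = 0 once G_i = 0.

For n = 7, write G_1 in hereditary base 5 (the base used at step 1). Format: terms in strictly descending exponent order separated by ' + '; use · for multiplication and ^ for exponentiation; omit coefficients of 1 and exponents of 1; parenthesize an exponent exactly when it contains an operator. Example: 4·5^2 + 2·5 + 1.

(0) 7|_4 = 4 + 3 ↦ 5 + 3|_5 = 8 ⇒ 7
(1) 7|_5 = 5 + 2 ↦ 6 + 2|_6 = 8 ⇒ 7

5 + 2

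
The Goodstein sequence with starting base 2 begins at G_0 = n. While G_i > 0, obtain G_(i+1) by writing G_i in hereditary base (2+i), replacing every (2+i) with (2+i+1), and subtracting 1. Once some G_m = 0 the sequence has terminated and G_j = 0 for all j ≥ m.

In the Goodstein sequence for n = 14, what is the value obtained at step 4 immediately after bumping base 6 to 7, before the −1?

5862841

i=0: 14 = 2^(2 + 1) + 2^2 + 2 (b=2); 2→3: 3^(3 + 1) + 3^3 + 3 = 111; 111−1 = 110
i=1: 110 = 3^(3 + 1) + 3^3 + 2 (b=3); 3→4: 4^(4 + 1) + 4^4 + 2 = 1282; 1282−1 = 1281
i=2: 1281 = 4^(4 + 1) + 4^4 + 1 (b=4); 4→5: 5^(5 + 1) + 5^5 + 1 = 18751; 18751−1 = 18750
i=3: 18750 = 5^(5 + 1) + 5^5 (b=5); 5→6: 6^(6 + 1) + 6^6 = 326592; 326592−1 = 326591
i=4: 326591 = 6^(6 + 1) + 5·6^5 + 5·6^4 + 5·6^3 + 5·6^2 + 5·6 + 5 (b=6); 6→7: 7^(7 + 1) + 5·7^5 + 5·7^4 + 5·7^3 + 5·7^2 + 5·7 + 5 = 5862841; 5862841−1 = 5862840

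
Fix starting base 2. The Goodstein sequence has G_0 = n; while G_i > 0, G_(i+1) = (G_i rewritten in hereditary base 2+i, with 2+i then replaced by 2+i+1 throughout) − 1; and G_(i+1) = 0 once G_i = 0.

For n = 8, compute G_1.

(0) 8|_2 = 2^(2 + 1) ↦ 3^(3 + 1)|_3 = 81 ⇒ 80
(1) 80|_3 = 2·3^3 + 2·3^2 + 2·3 + 2 ↦ 2·4^4 + 2·4^2 + 2·4 + 2|_4 = 554 ⇒ 553

80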